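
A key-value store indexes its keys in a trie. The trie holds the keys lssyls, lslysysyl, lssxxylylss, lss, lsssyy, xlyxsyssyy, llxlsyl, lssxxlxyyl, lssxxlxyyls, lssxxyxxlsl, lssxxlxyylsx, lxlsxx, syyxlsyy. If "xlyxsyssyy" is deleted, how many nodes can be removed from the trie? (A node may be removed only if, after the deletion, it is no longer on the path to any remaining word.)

10

After clearing the end-marker at "xlyxsyssyy", prune upward until reaching a node still needed by another word.
No other word shares any prefix with "xlyxsyssyy", so all 10 of its nodes go.
Nodes removed: 10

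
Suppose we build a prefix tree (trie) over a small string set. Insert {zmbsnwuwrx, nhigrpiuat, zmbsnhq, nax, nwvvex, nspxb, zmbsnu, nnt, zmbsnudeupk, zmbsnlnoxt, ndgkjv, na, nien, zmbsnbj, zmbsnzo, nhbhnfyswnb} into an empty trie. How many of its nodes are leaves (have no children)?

A leaf is a node with no children — equivalently, the end of a word that is not a proper prefix of any other stored word.
Those words: "nax", "ndgkjv", "nhbhnfyswnb", "nhigrpiuat", "nien", "nnt", "nspxb", "nwvvex", "zmbsnbj", "zmbsnhq", "zmbsnlnoxt", "zmbsnudeupk", "zmbsnwuwrx", "zmbsnzo"
Leaf count: 14

14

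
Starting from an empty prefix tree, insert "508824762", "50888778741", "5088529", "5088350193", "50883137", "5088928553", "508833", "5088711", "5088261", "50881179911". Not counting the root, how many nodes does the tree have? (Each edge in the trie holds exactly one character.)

47

Count nodes per top-level branch (shared prefixes stored once):
  '5'-branch (50881179911, 508824762, 5088261, 50883137, 508833, 5088350193, 5088529, 5088711, 50888778741, 5088928553): 47 nodes
Sum: 47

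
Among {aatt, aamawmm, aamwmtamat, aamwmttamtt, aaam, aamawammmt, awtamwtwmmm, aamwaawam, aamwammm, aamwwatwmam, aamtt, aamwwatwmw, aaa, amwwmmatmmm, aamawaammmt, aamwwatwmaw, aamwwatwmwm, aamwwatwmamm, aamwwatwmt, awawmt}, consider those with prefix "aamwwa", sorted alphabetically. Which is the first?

aamwwatwmam

Filter for "aamwwa…" and sort: "aamwwatwmam", "aamwwatwmamm", "aamwwatwmaw", "aamwwatwmt", "aamwwatwmw", "aamwwatwmwm"
The 1st is aamwwatwmam.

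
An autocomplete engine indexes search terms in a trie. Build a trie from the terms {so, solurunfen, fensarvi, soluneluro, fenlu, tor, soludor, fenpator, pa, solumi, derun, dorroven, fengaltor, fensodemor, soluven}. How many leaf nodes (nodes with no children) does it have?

14

Leaves are exactly the stored words that no other stored word extends.
Those words: "derun", "dorroven", "fengaltor", "fenlu", "fenpator", "fensarvi", "fensodemor", "pa", "soludor", "solumi", "soluneluro", "solurunfen", "soluven", "tor"
Leaf count: 14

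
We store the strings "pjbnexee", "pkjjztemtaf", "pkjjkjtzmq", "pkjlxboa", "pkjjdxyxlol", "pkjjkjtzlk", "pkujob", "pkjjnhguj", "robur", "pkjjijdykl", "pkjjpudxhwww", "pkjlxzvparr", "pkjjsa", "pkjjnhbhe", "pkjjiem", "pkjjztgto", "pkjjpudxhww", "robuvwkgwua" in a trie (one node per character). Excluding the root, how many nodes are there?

Insert word by word; a character creates a node only if that edge doesn't already exist:
  "pjbnexee" → 8 new (p, j, b, n, e, x, e, e)
  "pkjjztemtaf" → prefix "p" already present; 10 new (k, j, j, z, t, e, m, t, a, f)
  "pkjjkjtzmq" → prefix "pkjj" already present; 6 new (k, j, t, z, m, q)
  "pkjlxboa" → prefix "pkj" already present; 5 new (l, x, b, o, a)
  "pkjjdxyxlol" → prefix "pkjj" already present; 7 new (d, x, y, x, l, o, l)
  "pkjjkjtzlk" → prefix "pkjjkjtz" already present; 2 new (l, k)
  "pkujob" → prefix "pk" already present; 4 new (u, j, o, b)
  "pkjjnhguj" → prefix "pkjj" already present; 5 new (n, h, g, u, j)
  "robur" → 5 new (r, o, b, u, r)
  "pkjjijdykl" → prefix "pkjj" already present; 6 new (i, j, d, y, k, l)
  "pkjjpudxhwww" → prefix "pkjj" already present; 8 new (p, u, d, x, h, w, w, w)
  "pkjlxzvparr" → prefix "pkjlx" already present; 6 new (z, v, p, a, r, r)
  "pkjjsa" → prefix "pkjj" already present; 2 new (s, a)
  "pkjjnhbhe" → prefix "pkjjnh" already present; 3 new (b, h, e)
  "pkjjiem" → prefix "pkjji" already present; 2 new (e, m)
  "pkjjztgto" → prefix "pkjjzt" already present; 3 new (g, t, o)
  "pkjjpudxhww" → prefix "pkjjpudxhww" already present; 0 new (none)
  "robuvwkgwua" → prefix "robu" already present; 7 new (v, w, k, g, w, u, a)
Total nodes = 8 + 10 + 6 + 5 + 7 + 2 + 4 + 5 + 5 + 6 + 8 + 6 + 2 + 3 + 2 + 3 + 0 + 7 = 89

89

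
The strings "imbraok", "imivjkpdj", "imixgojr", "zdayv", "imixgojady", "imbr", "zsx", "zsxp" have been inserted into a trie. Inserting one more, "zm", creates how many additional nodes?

1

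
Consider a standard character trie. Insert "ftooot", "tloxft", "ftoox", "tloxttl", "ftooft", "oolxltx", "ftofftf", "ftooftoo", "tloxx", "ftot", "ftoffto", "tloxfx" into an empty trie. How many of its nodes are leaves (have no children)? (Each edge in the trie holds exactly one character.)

Leaves are exactly the stored words that no other stored word extends.
Those words: "ftofftf", "ftoffto", "ftooftoo", "ftooot", "ftoox", "ftot", "oolxltx", "tloxft", "tloxfx", "tloxttl", "tloxx"
Leaf count: 11

11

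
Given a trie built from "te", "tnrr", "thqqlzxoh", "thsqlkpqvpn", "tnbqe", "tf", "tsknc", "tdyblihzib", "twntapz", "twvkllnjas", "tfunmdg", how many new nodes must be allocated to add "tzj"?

2

The longest prefix of "tzj" already in the trie is "t" (length 1).
So 3 − 1 = 2 new nodes.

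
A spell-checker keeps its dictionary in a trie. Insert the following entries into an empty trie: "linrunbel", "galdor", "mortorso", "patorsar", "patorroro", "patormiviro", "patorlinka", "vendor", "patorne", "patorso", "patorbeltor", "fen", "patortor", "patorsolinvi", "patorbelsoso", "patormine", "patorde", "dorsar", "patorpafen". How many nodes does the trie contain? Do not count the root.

91

For each word, the new-node count is its length minus the longest prefix already in the trie:
  "linrunbel" → 9 new (l, i, n, r, u, n, b, e, l)
  "galdor" → 6 new (g, a, l, d, o, r)
  "mortorso" → 8 new (m, o, r, t, o, r, s, o)
  "patorsar" → 8 new (p, a, t, o, r, s, a, r)
  "patorroro" → prefix "pator" already present; 4 new (r, o, r, o)
  "patormiviro" → prefix "pator" already present; 6 new (m, i, v, i, r, o)
  "patorlinka" → prefix "pator" already present; 5 new (l, i, n, k, a)
  "vendor" → 6 new (v, e, n, d, o, r)
  "patorne" → prefix "pator" already present; 2 new (n, e)
  "patorso" → prefix "pators" already present; 1 new (o)
  "patorbeltor" → prefix "pator" already present; 6 new (b, e, l, t, o, r)
  "fen" → 3 new (f, e, n)
  "patortor" → prefix "pator" already present; 3 new (t, o, r)
  "patorsolinvi" → prefix "patorso" already present; 5 new (l, i, n, v, i)
  "patorbelsoso" → prefix "patorbel" already present; 4 new (s, o, s, o)
  "patormine" → prefix "patormi" already present; 2 new (n, e)
  "patorde" → prefix "pator" already present; 2 new (d, e)
  "dorsar" → 6 new (d, o, r, s, a, r)
  "patorpafen" → prefix "pator" already present; 5 new (p, a, f, e, n)
Total nodes = 9 + 6 + 8 + 8 + 4 + 6 + 5 + 6 + 2 + 1 + 6 + 3 + 3 + 5 + 4 + 2 + 2 + 6 + 5 = 91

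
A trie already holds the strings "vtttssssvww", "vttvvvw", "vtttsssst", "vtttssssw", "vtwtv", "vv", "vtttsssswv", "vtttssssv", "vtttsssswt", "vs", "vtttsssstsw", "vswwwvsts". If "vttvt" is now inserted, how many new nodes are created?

The longest prefix of "vttvt" already in the trie is "vttv" (length 4).
New nodes needed: |"vttvt"| − 4 = 5 − 4 = 1.

1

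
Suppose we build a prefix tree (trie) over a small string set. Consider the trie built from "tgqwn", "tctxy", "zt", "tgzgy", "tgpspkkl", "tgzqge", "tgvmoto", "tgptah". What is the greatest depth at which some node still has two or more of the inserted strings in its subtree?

The deepest shared node is where two words last agree before diverging.
"tgpspkkl" and "tgptah" agree on "tgp" (3 characters) before diverging; nothing deeper is shared.
Longest shared-prefix length: 3

3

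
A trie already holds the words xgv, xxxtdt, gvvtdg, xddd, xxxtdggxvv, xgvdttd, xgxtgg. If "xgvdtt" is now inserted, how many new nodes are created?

0

Every character of "xgvdtt" already lies on an existing path (it is a prefix of some stored word).
No new nodes are needed: 0.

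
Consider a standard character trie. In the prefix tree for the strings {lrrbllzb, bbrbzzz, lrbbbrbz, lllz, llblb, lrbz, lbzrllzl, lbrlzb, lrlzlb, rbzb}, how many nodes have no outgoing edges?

A leaf is a node with no children — equivalently, the end of a word that is not a proper prefix of any other stored word.
Those words: "bbrbzzz", "lbrlzb", "lbzrllzl", "llblb", "lllz", "lrbbbrbz", "lrbz", "lrlzlb", "lrrbllzb", "rbzb"
Leaf count: 10

10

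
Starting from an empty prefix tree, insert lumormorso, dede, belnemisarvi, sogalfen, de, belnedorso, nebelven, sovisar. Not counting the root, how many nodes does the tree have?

52

Count nodes per top-level branch (shared prefixes stored once):
  'b'-branch (belnedorso, belnemisarvi): 17 nodes
  'd'-branch (de, dede): 4 nodes
  'l'-branch (lumormorso): 10 nodes
  'n'-branch (nebelven): 8 nodes
  's'-branch (sogalfen, sovisar): 13 nodes
Sum: 52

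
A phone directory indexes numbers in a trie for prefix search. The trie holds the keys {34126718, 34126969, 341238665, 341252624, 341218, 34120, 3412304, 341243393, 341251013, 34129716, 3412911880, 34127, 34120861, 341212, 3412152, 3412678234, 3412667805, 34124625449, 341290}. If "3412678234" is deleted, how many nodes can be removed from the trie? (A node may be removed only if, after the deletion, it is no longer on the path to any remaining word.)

4

A node on "3412678234"'s path can go only if nothing else ends at it or branches off below it.
The suffix "8234" (4 nodes) is used only by "3412678234"; the node for "341267" still has the child "1", so pruning stops there.
Nodes removed: 4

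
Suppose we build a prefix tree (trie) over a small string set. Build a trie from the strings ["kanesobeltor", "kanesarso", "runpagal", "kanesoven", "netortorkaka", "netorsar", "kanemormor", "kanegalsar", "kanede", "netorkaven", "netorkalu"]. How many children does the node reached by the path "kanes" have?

2

The children of the "kanes" node are the distinct next characters among strings starting with "kanes".
Characters that immediately follow "kanes" among the stored strings: {a, o}.
That node has 2 child edges.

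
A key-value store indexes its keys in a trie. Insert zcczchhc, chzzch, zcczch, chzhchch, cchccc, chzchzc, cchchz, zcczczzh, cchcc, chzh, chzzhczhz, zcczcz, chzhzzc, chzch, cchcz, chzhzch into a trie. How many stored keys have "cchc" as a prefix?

4

Filter for entries beginning with "cchc":
Matches: "cchcc", "cchccc", "cchchz", "cchcz"
Count: 4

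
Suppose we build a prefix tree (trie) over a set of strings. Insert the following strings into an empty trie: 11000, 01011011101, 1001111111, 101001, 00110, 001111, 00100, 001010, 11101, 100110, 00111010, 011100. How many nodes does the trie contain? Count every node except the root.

50

For each word, the new-node count is its length minus the longest prefix already in the trie:
  "11000" → 5 new (1, 1, 0, 0, 0)
  "01011011101" → 11 new (0, 1, 0, 1, 1, 0, 1, 1, 1, 0, 1)
  "1001111111" → prefix "1" already present; 9 new (0, 0, 1, 1, 1, 1, 1, 1, 1)
  "101001" → prefix "10" already present; 4 new (1, 0, 0, 1)
  "00110" → prefix "0" already present; 4 new (0, 1, 1, 0)
  "001111" → prefix "0011" already present; 2 new (1, 1)
  "00100" → prefix "001" already present; 2 new (0, 0)
  "001010" → prefix "0010" already present; 2 new (1, 0)
  "11101" → prefix "11" already present; 3 new (1, 0, 1)
  "100110" → prefix "10011" already present; 1 new (0)
  "00111010" → prefix "00111" already present; 3 new (0, 1, 0)
  "011100" → prefix "01" already present; 4 new (1, 1, 0, 0)
Total nodes = 5 + 11 + 9 + 4 + 4 + 2 + 2 + 2 + 3 + 1 + 3 + 4 = 50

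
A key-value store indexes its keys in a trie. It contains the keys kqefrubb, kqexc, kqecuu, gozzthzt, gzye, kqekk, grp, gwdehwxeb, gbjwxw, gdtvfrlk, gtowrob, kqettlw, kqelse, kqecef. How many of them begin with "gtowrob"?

Filter for entries beginning with "gtowrob":
Matches: "gtowrob"
Count: 1

1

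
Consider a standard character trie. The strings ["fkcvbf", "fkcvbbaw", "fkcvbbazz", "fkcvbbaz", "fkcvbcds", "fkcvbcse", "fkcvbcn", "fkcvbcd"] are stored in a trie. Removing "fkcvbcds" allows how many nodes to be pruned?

1

Walk "fkcvbcds" from the leaf back toward the root, removing each node that no remaining word uses.
The suffix "s" (1 node) is used only by "fkcvbcds"; "fkcvbcd" is itself a stored word, so pruning stops there.
Nodes removed: 1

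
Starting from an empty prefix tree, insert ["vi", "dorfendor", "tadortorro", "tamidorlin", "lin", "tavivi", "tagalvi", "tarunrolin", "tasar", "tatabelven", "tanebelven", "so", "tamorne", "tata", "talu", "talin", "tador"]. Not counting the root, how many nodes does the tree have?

Trace insertions, counting only characters that open a new branch:
  "vi" → 2 new (v, i)
  "dorfendor" → 9 new (d, o, r, f, e, n, d, o, r)
  "tadortorro" → 10 new (t, a, d, o, r, t, o, r, r, o)
  "tamidorlin" → prefix "ta" already present; 8 new (m, i, d, o, r, l, i, n)
  "lin" → 3 new (l, i, n)
  "tavivi" → prefix "ta" already present; 4 new (v, i, v, i)
  "tagalvi" → prefix "ta" already present; 5 new (g, a, l, v, i)
  "tarunrolin" → prefix "ta" already present; 8 new (r, u, n, r, o, l, i, n)
  "tasar" → prefix "ta" already present; 3 new (s, a, r)
  "tatabelven" → prefix "ta" already present; 8 new (t, a, b, e, l, v, e, n)
  "tanebelven" → prefix "ta" already present; 8 new (n, e, b, e, l, v, e, n)
  "so" → 2 new (s, o)
  "tamorne" → prefix "tam" already present; 4 new (o, r, n, e)
  "tata" → prefix "tata" already present; 0 new (none)
  "talu" → prefix "ta" already present; 2 new (l, u)
  "talin" → prefix "tal" already present; 2 new (i, n)
  "tador" → prefix "tador" already present; 0 new (none)
Total nodes = 2 + 9 + 10 + 8 + 3 + 4 + 5 + 8 + 3 + 8 + 8 + 2 + 4 + 0 + 2 + 2 + 0 = 78

78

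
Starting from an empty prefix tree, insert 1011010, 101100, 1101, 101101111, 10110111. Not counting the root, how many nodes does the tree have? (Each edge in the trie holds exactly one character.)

14

Count nodes per top-level branch (shared prefixes stored once):
  '1'-branch (101100, 1011010, 10110111, 101101111, 1101): 14 nodes
Sum: 14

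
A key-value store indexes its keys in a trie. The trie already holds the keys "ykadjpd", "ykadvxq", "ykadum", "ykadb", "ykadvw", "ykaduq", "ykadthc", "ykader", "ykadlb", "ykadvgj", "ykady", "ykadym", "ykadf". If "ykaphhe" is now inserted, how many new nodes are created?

"yka" is already a path in the trie; the remaining "phhe" must be added.
New nodes needed: |"ykaphhe"| − 3 = 7 − 3 = 4.

4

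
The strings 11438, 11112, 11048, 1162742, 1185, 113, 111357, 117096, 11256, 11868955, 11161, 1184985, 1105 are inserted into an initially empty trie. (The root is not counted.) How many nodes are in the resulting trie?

Count nodes per top-level branch (shared prefixes stored once):
  '1'-branch (11048, 1105, 11112, 111357, 11161, 11256, 113, 11438, 1162742, 117096, 1184985, 1185, 11868955): 41 nodes
Sum: 41

41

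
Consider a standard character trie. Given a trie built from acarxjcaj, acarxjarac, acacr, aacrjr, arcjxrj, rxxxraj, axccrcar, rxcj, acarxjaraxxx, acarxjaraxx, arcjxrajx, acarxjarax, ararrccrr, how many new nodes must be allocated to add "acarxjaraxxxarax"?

4

"acarxjaraxxx" is already a path in the trie; the remaining "arax" must be added.
So 16 − 12 = 4 new nodes.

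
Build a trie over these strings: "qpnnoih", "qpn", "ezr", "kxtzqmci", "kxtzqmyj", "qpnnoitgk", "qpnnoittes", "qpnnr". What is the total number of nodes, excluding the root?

27

Insert word by word; a character creates a node only if that edge doesn't already exist:
  "qpnnoih" → 7 new (q, p, n, n, o, i, h)
  "qpn" → prefix "qpn" already present; 0 new (none)
  "ezr" → 3 new (e, z, r)
  "kxtzqmci" → 8 new (k, x, t, z, q, m, c, i)
  "kxtzqmyj" → prefix "kxtzqm" already present; 2 new (y, j)
  "qpnnoitgk" → prefix "qpnnoi" already present; 3 new (t, g, k)
  "qpnnoittes" → prefix "qpnnoit" already present; 3 new (t, e, s)
  "qpnnr" → prefix "qpnn" already present; 1 new (r)
Total nodes = 7 + 0 + 3 + 8 + 2 + 3 + 3 + 1 = 27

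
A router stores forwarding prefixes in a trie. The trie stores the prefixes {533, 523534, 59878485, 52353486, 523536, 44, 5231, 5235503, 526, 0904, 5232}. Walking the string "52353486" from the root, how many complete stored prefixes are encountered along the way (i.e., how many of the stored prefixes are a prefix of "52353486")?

2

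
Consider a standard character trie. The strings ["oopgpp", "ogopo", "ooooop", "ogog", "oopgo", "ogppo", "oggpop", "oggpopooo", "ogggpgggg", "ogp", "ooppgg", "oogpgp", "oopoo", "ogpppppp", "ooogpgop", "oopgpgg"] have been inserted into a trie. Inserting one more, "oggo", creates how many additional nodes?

1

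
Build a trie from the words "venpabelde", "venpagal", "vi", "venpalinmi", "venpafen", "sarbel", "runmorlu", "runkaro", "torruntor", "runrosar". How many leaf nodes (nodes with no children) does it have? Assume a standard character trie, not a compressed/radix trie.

10

A leaf is a node with no children — equivalently, the end of a word that is not a proper prefix of any other stored word.
Those words: "runkaro", "runmorlu", "runrosar", "sarbel", "torruntor", "venpabelde", "venpafen", "venpagal", "venpalinmi", "vi"
Leaf count: 10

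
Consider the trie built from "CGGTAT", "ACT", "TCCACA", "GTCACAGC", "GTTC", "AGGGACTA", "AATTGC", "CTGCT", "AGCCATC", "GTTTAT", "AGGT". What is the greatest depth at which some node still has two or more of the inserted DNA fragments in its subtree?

Equivalently: take the maximum, over all pairs, of their longest common prefix length.
e.g. "AGGGACTA" and "AGGT" share the prefix "AGG" of length 3; no pair shares a longer one.
Longest shared-prefix length: 3

3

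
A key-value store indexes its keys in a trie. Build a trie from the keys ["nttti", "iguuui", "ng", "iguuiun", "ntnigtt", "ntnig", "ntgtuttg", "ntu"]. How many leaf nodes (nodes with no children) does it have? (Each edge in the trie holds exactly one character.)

7

Leaves are exactly the stored words that no other stored word extends.
Those words: "iguuiun", "iguuui", "ng", "ntgtuttg", "ntnigtt", "nttti", "ntu"
Leaf count: 7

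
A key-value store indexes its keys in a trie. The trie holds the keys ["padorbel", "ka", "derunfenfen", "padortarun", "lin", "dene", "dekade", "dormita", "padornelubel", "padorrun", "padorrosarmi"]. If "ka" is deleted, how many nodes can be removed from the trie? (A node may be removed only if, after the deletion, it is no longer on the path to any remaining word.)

2

Walk "ka" from the leaf back toward the root, removing each node that no remaining word uses.
No other word shares any prefix with "ka", so all 2 of its nodes go.
Nodes removed: 2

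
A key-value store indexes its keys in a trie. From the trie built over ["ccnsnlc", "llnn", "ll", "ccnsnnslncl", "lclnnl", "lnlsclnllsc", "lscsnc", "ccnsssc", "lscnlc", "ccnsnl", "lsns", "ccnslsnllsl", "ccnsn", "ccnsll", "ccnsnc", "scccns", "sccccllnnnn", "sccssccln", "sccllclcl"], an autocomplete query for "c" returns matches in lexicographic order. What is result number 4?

ccnsnc

Words with prefix "c", in lexicographic order: "ccnsll", "ccnslsnllsl", "ccnsn", "ccnsnc", "ccnsnl", "ccnsnlc", "ccnsnnslncl", "ccnsssc"
Position 4: ccnsnc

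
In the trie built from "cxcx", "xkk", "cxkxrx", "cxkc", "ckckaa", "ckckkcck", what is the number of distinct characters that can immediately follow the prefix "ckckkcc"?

The children of the "ckckkcc" node are the distinct next characters among strings starting with "ckckkcc".
Characters that immediately follow "ckckkcc" among the stored strings: {k}.
That node has 1 child edge.

1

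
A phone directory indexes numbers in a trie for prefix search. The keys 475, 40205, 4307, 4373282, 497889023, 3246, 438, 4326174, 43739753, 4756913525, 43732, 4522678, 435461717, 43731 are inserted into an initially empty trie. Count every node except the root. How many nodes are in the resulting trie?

Insert word by word; a character creates a node only if that edge doesn't already exist:
  "475" → 3 new (4, 7, 5)
  "40205" → prefix "4" already present; 4 new (0, 2, 0, 5)
  "4307" → prefix "4" already present; 3 new (3, 0, 7)
  "4373282" → prefix "43" already present; 5 new (7, 3, 2, 8, 2)
  "497889023" → prefix "4" already present; 8 new (9, 7, 8, 8, 9, 0, 2, 3)
  "3246" → 4 new (3, 2, 4, 6)
  "438" → prefix "43" already present; 1 new (8)
  "4326174" → prefix "43" already present; 5 new (2, 6, 1, 7, 4)
  "43739753" → prefix "4373" already present; 4 new (9, 7, 5, 3)
  "4756913525" → prefix "475" already present; 7 new (6, 9, 1, 3, 5, 2, 5)
  "43732" → prefix "43732" already present; 0 new (none)
  "4522678" → prefix "4" already present; 6 new (5, 2, 2, 6, 7, 8)
  "435461717" → prefix "43" already present; 7 new (5, 4, 6, 1, 7, 1, 7)
  "43731" → prefix "4373" already present; 1 new (1)
Total nodes = 3 + 4 + 3 + 5 + 8 + 4 + 1 + 5 + 4 + 7 + 0 + 6 + 7 + 1 = 58

58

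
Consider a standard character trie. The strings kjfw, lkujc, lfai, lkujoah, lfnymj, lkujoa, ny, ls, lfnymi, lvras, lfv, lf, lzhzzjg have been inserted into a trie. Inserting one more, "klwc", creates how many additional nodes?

3

The longest prefix of "klwc" already in the trie is "k" (length 1).
New nodes needed: |"klwc"| − 1 = 4 − 1 = 3.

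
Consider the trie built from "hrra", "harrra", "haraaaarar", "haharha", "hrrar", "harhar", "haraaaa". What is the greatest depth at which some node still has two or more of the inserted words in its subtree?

7

Look for the deepest trie node that still has at least two words in its subtree.
"haraaaa" and "haraaaarar" agree on "haraaaa" (7 characters) before diverging; nothing deeper is shared.
Longest shared-prefix length: 7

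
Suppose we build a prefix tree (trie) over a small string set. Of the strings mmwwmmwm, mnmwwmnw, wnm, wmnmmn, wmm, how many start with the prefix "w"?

Filter for entries beginning with "w":
Matches: "wmm", "wmnmmn", "wnm"
Count: 3

3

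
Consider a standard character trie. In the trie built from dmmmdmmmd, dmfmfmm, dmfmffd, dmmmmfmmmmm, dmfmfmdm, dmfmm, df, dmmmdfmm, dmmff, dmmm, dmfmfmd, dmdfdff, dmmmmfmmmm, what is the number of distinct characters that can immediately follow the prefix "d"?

2

The children of the "d" node are the distinct next characters among strings starting with "d".
Distinct next characters after "d": f, m.
That node has 2 child edges.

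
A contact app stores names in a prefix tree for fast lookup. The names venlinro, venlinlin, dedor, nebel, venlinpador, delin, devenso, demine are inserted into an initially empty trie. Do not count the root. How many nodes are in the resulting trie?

38

Trie structure (* marks end of a word):
(root)
├─ d
│  └─ e
│     ├─ d
│     │  └─ o
│     │     └─ r *
│     ├─ l
│     │  └─ i
│     │     └─ n *
│     ├─ m
│     │  └─ i
│     │     └─ n
│     │        └─ e *
│     └─ v
│        └─ e
│           └─ n
│              └─ s
│                 └─ o *
├─ n
│  └─ e
│     └─ b
│        └─ e
│           └─ l *
└─ v
   └─ e
      └─ n
         └─ l
            └─ i
               └─ n
                  ├─ l
                  │  └─ i
                  │     └─ n *
                  ├─ p
                  │  └─ a
                  │     └─ d
                  │        └─ o
                  │           └─ r *
                  └─ r
                     └─ o *
Counting every labelled node above: 38.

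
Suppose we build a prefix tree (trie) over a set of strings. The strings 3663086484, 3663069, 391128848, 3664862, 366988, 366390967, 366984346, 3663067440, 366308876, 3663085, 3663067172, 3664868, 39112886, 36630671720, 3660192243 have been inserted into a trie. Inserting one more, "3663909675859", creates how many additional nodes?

4

The longest prefix of "3663909675859" already in the trie is "366390967" (length 9).
So 13 − 9 = 4 new nodes.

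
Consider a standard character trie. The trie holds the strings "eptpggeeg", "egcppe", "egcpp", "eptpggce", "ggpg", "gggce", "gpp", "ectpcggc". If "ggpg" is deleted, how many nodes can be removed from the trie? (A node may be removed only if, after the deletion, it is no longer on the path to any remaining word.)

2

A node on "ggpg"'s path can go only if nothing else ends at it or branches off below it.
The suffix "pg" (2 nodes) is used only by "ggpg"; the node for "gg" still has the child "g", so pruning stops there.
Nodes removed: 2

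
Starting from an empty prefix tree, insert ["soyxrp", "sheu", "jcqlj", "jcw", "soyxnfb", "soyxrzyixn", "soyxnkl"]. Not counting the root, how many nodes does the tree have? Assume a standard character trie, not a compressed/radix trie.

25

For each word, the new-node count is its length minus the longest prefix already in the trie:
  "soyxrp" → 6 new (s, o, y, x, r, p)
  "sheu" → prefix "s" already present; 3 new (h, e, u)
  "jcqlj" → 5 new (j, c, q, l, j)
  "jcw" → prefix "jc" already present; 1 new (w)
  "soyxnfb" → prefix "soyx" already present; 3 new (n, f, b)
  "soyxrzyixn" → prefix "soyxr" already present; 5 new (z, y, i, x, n)
  "soyxnkl" → prefix "soyxn" already present; 2 new (k, l)
Total nodes = 6 + 3 + 5 + 1 + 3 + 5 + 2 = 25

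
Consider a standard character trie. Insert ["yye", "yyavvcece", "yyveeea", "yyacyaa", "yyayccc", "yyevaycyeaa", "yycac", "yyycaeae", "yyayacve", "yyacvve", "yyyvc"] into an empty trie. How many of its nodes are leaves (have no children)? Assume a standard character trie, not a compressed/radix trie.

10

Leaves are exactly the stored words that no other stored word extends.
Those words: "yyacvve", "yyacyaa", "yyavvcece", "yyayacve", "yyayccc", "yycac", "yyevaycyeaa", "yyveeea", "yyycaeae", "yyyvc"
Leaf count: 10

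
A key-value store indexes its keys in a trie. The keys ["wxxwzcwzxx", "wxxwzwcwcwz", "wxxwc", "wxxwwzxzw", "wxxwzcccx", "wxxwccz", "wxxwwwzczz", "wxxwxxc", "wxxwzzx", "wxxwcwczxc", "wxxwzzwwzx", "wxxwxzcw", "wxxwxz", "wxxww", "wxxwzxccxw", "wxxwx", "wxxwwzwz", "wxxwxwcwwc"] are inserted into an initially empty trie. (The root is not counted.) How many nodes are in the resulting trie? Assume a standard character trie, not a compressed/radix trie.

Insert word by word; a character creates a node only if that edge doesn't already exist:
  "wxxwzcwzxx" → 10 new (w, x, x, w, z, c, w, z, x, x)
  "wxxwzwcwcwz" → prefix "wxxwz" already present; 6 new (w, c, w, c, w, z)
  "wxxwc" → prefix "wxxw" already present; 1 new (c)
  "wxxwwzxzw" → prefix "wxxw" already present; 5 new (w, z, x, z, w)
  "wxxwzcccx" → prefix "wxxwzc" already present; 3 new (c, c, x)
  "wxxwccz" → prefix "wxxwc" already present; 2 new (c, z)
  "wxxwwwzczz" → prefix "wxxww" already present; 5 new (w, z, c, z, z)
  "wxxwxxc" → prefix "wxxw" already present; 3 new (x, x, c)
  "wxxwzzx" → prefix "wxxwz" already present; 2 new (z, x)
  "wxxwcwczxc" → prefix "wxxwc" already present; 5 new (w, c, z, x, c)
  "wxxwzzwwzx" → prefix "wxxwzz" already present; 4 new (w, w, z, x)
  "wxxwxzcw" → prefix "wxxwx" already present; 3 new (z, c, w)
  "wxxwxz" → prefix "wxxwxz" already present; 0 new (none)
  "wxxww" → prefix "wxxww" already present; 0 new (none)
  "wxxwzxccxw" → prefix "wxxwz" already present; 5 new (x, c, c, x, w)
  "wxxwx" → prefix "wxxwx" already present; 0 new (none)
  "wxxwwzwz" → prefix "wxxwwz" already present; 2 new (w, z)
  "wxxwxwcwwc" → prefix "wxxwx" already present; 5 new (w, c, w, w, c)
Total nodes = 10 + 6 + 1 + 5 + 3 + 2 + 5 + 3 + 2 + 5 + 4 + 3 + 0 + 0 + 5 + 0 + 2 + 5 = 61

61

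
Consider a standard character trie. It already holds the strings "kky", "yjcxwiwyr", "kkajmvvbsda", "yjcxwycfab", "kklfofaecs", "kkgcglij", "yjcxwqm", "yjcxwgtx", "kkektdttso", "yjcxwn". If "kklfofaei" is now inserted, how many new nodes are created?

1

"kklfofae" is already a path in the trie; the remaining "i" must be added.
So 9 − 8 = 1 new nodes.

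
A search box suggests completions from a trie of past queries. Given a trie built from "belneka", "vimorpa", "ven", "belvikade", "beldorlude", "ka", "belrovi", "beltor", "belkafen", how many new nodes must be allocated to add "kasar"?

The longest prefix of "kasar" already in the trie is "ka" (length 2).
Each of the 3 remaining characters creates one node.

3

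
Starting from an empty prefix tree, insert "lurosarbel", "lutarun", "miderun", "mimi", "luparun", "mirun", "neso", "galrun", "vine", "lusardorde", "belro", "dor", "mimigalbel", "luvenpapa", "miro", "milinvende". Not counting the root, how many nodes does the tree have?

84

Trace insertions, counting only characters that open a new branch:
  "lurosarbel" → 10 new (l, u, r, o, s, a, r, b, e, l)
  "lutarun" → prefix "lu" already present; 5 new (t, a, r, u, n)
  "miderun" → 7 new (m, i, d, e, r, u, n)
  "mimi" → prefix "mi" already present; 2 new (m, i)
  "luparun" → prefix "lu" already present; 5 new (p, a, r, u, n)
  "mirun" → prefix "mi" already present; 3 new (r, u, n)
  "neso" → 4 new (n, e, s, o)
  "galrun" → 6 new (g, a, l, r, u, n)
  "vine" → 4 new (v, i, n, e)
  "lusardorde" → prefix "lu" already present; 8 new (s, a, r, d, o, r, d, e)
  "belro" → 5 new (b, e, l, r, o)
  "dor" → 3 new (d, o, r)
  "mimigalbel" → prefix "mimi" already present; 6 new (g, a, l, b, e, l)
  "luvenpapa" → prefix "lu" already present; 7 new (v, e, n, p, a, p, a)
  "miro" → prefix "mir" already present; 1 new (o)
  "milinvende" → prefix "mi" already present; 8 new (l, i, n, v, e, n, d, e)
Total nodes = 10 + 5 + 7 + 2 + 5 + 3 + 4 + 6 + 4 + 8 + 5 + 3 + 6 + 7 + 1 + 8 = 84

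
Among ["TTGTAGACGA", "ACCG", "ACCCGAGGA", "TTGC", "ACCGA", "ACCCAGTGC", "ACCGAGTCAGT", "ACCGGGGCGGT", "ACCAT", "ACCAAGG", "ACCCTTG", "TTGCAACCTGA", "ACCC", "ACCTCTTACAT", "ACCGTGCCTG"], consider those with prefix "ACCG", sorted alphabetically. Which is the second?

ACCGA

Filter for "ACCG…" and sort: "ACCG", "ACCGA", "ACCGAGTCAGT", "ACCGGGGCGGT", "ACCGTGCCTG"
Position 2: ACCGA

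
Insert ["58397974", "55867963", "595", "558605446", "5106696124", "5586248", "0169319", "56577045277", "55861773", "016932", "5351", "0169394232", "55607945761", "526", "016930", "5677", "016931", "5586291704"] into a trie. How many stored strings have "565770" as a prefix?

Walk to "565770"; the words in its subtree are exactly those with that prefix.
Words under "565770": 56577045277
Count: 1

1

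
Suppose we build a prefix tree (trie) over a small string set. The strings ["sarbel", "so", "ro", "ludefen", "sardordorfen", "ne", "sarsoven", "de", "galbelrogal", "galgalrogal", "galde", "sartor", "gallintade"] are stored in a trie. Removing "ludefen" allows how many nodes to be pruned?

Walk "ludefen" from the leaf back toward the root, removing each node that no remaining word uses.
No other word shares any prefix with "ludefen", so all 7 of its nodes go.
Nodes removed: 7

7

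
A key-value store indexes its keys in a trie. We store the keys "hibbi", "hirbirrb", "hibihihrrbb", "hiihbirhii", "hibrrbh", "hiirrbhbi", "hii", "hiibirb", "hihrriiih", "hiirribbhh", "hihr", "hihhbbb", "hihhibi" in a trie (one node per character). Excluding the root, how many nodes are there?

60

For each word, the new-node count is its length minus the longest prefix already in the trie:
  "hibbi" → 5 new (h, i, b, b, i)
  "hirbirrb" → prefix "hi" already present; 6 new (r, b, i, r, r, b)
  "hibihihrrbb" → prefix "hib" already present; 8 new (i, h, i, h, r, r, b, b)
  "hiihbirhii" → prefix "hi" already present; 8 new (i, h, b, i, r, h, i, i)
  "hibrrbh" → prefix "hib" already present; 4 new (r, r, b, h)
  "hiirrbhbi" → prefix "hii" already present; 6 new (r, r, b, h, b, i)
  "hii" → prefix "hii" already present; 0 new (none)
  "hiibirb" → prefix "hii" already present; 4 new (b, i, r, b)
  "hihrriiih" → prefix "hi" already present; 7 new (h, r, r, i, i, i, h)
  "hiirribbhh" → prefix "hiirr" already present; 5 new (i, b, b, h, h)
  "hihr" → prefix "hihr" already present; 0 new (none)
  "hihhbbb" → prefix "hih" already present; 4 new (h, b, b, b)
  "hihhibi" → prefix "hihh" already present; 3 new (i, b, i)
Total nodes = 5 + 6 + 8 + 8 + 4 + 6 + 0 + 4 + 7 + 5 + 0 + 4 + 3 = 60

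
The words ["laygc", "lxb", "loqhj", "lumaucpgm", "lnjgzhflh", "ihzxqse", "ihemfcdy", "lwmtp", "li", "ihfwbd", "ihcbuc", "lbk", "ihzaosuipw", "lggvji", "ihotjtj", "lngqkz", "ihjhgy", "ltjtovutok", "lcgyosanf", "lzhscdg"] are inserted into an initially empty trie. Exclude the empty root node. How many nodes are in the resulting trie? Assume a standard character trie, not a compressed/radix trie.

Insert word by word; a character creates a node only if that edge doesn't already exist:
  "laygc" → 5 new (l, a, y, g, c)
  "lxb" → prefix "l" already present; 2 new (x, b)
  "loqhj" → prefix "l" already present; 4 new (o, q, h, j)
  "lumaucpgm" → prefix "l" already present; 8 new (u, m, a, u, c, p, g, m)
  "lnjgzhflh" → prefix "l" already present; 8 new (n, j, g, z, h, f, l, h)
  "ihzxqse" → 7 new (i, h, z, x, q, s, e)
  "ihemfcdy" → prefix "ih" already present; 6 new (e, m, f, c, d, y)
  "lwmtp" → prefix "l" already present; 4 new (w, m, t, p)
  "li" → prefix "l" already present; 1 new (i)
  "ihfwbd" → prefix "ih" already present; 4 new (f, w, b, d)
  "ihcbuc" → prefix "ih" already present; 4 new (c, b, u, c)
  "lbk" → prefix "l" already present; 2 new (b, k)
  "ihzaosuipw" → prefix "ihz" already present; 7 new (a, o, s, u, i, p, w)
  "lggvji" → prefix "l" already present; 5 new (g, g, v, j, i)
  "ihotjtj" → prefix "ih" already present; 5 new (o, t, j, t, j)
  "lngqkz" → prefix "ln" already present; 4 new (g, q, k, z)
  "ihjhgy" → prefix "ih" already present; 4 new (j, h, g, y)
  "ltjtovutok" → prefix "l" already present; 9 new (t, j, t, o, v, u, t, o, k)
  "lcgyosanf" → prefix "l" already present; 8 new (c, g, y, o, s, a, n, f)
  "lzhscdg" → prefix "l" already present; 6 new (z, h, s, c, d, g)
Total nodes = 5 + 2 + 4 + 8 + 8 + 7 + 6 + 4 + 1 + 4 + 4 + 2 + 7 + 5 + 5 + 4 + 4 + 9 + 8 + 6 = 103

103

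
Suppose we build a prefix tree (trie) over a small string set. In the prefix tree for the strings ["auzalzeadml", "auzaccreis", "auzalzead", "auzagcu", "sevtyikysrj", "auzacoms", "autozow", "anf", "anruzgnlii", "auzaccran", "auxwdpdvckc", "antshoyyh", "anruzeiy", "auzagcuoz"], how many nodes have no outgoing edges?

12

A leaf is a node with no children — equivalently, the end of a word that is not a proper prefix of any other stored word.
Those words: "anf", "anruzeiy", "anruzgnlii", "antshoyyh", "autozow", "auxwdpdvckc", "auzaccran", "auzaccreis", "auzacoms", "auzagcuoz", "auzalzeadml", "sevtyikysrj"
Leaf count: 12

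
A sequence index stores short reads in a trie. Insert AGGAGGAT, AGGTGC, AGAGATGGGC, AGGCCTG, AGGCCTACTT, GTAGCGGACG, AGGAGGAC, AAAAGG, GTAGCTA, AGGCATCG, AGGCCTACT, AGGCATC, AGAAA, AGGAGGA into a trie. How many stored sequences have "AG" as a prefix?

Walk to "AG"; the words in its subtree are exactly those with that prefix.
Words under "AG": AGAAA, AGAGATGGGC, AGGAGGA, AGGAGGAC, AGGAGGAT, AGGCATC, AGGCATCG, AGGCCTACT, AGGCCTACTT, AGGCCTG, AGGTGC
Count: 11

11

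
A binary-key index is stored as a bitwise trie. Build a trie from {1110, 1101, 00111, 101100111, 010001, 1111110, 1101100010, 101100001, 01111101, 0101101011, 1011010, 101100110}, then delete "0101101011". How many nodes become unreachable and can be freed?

7

A node on "0101101011"'s path can go only if nothing else ends at it or branches off below it.
The suffix "1101011" (7 nodes) is used only by "0101101011"; the node for "010" still has the child "0", so pruning stops there.
Nodes removed: 7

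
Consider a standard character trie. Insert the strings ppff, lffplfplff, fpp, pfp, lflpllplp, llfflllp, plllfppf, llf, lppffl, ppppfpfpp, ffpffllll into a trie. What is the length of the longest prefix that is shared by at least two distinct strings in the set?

3

The deepest shared node is where two words last agree before diverging.
e.g. "llf" and "llfflllp" share the prefix "llf" of length 3; no pair shares a longer one.
Longest shared-prefix length: 3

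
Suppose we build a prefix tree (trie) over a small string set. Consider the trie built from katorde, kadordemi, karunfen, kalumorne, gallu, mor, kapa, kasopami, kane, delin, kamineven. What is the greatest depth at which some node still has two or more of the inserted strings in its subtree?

Look for the deepest trie node that still has at least two words in its subtree.
e.g. "kadordemi" and "kalumorne" share the prefix "ka" of length 2; no pair shares a longer one.
Longest shared-prefix length: 2

2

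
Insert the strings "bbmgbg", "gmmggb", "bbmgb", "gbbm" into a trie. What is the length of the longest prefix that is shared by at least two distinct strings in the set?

5

Equivalently: take the maximum, over all pairs, of their longest common prefix length.
"bbmgb" and "bbmgbg" agree on "bbmgb" (5 characters) before diverging; nothing deeper is shared.
Longest shared-prefix length: 5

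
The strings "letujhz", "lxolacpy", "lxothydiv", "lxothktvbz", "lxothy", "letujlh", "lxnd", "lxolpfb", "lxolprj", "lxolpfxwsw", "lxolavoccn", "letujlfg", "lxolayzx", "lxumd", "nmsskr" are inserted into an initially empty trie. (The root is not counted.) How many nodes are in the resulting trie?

57

Insert word by word; a character creates a node only if that edge doesn't already exist:
  "letujhz" → 7 new (l, e, t, u, j, h, z)
  "lxolacpy" → prefix "l" already present; 7 new (x, o, l, a, c, p, y)
  "lxothydiv" → prefix "lxo" already present; 6 new (t, h, y, d, i, v)
  "lxothktvbz" → prefix "lxoth" already present; 5 new (k, t, v, b, z)
  "lxothy" → prefix "lxothy" already present; 0 new (none)
  "letujlh" → prefix "letuj" already present; 2 new (l, h)
  "lxnd" → prefix "lx" already present; 2 new (n, d)
  "lxolpfb" → prefix "lxol" already present; 3 new (p, f, b)
  "lxolprj" → prefix "lxolp" already present; 2 new (r, j)
  "lxolpfxwsw" → prefix "lxolpf" already present; 4 new (x, w, s, w)
  "lxolavoccn" → prefix "lxola" already present; 5 new (v, o, c, c, n)
  "letujlfg" → prefix "letujl" already present; 2 new (f, g)
  "lxolayzx" → prefix "lxola" already present; 3 new (y, z, x)
  "lxumd" → prefix "lx" already present; 3 new (u, m, d)
  "nmsskr" → 6 new (n, m, s, s, k, r)
Total nodes = 7 + 7 + 6 + 5 + 0 + 2 + 2 + 3 + 2 + 4 + 5 + 2 + 3 + 3 + 6 = 57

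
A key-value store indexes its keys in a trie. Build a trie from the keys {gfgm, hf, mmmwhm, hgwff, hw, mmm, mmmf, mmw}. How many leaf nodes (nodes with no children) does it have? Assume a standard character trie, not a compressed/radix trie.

7

A leaf is a node with no children — equivalently, the end of a word that is not a proper prefix of any other stored word.
Those words: "gfgm", "hf", "hgwff", "hw", "mmmf", "mmmwhm", "mmw"
Leaf count: 7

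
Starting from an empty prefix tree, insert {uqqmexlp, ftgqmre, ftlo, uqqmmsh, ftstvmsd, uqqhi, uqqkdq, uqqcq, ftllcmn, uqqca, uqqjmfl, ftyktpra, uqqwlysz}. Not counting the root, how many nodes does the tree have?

53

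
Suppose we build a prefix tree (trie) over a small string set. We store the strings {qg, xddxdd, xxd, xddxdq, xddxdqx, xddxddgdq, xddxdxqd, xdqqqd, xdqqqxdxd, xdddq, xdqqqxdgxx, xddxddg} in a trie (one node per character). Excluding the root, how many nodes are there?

31

For each word, the new-node count is its length minus the longest prefix already in the trie:
  "qg" → 2 new (q, g)
  "xddxdd" → 6 new (x, d, d, x, d, d)
  "xxd" → prefix "x" already present; 2 new (x, d)
  "xddxdq" → prefix "xddxd" already present; 1 new (q)
  "xddxdqx" → prefix "xddxdq" already present; 1 new (x)
  "xddxddgdq" → prefix "xddxdd" already present; 3 new (g, d, q)
  "xddxdxqd" → prefix "xddxd" already present; 3 new (x, q, d)
  "xdqqqd" → prefix "xd" already present; 4 new (q, q, q, d)
  "xdqqqxdxd" → prefix "xdqqq" already present; 4 new (x, d, x, d)
  "xdddq" → prefix "xdd" already present; 2 new (d, q)
  "xdqqqxdgxx" → prefix "xdqqqxd" already present; 3 new (g, x, x)
  "xddxddg" → prefix "xddxddg" already present; 0 new (none)
Total nodes = 2 + 6 + 2 + 1 + 1 + 3 + 3 + 4 + 4 + 2 + 3 + 0 = 31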